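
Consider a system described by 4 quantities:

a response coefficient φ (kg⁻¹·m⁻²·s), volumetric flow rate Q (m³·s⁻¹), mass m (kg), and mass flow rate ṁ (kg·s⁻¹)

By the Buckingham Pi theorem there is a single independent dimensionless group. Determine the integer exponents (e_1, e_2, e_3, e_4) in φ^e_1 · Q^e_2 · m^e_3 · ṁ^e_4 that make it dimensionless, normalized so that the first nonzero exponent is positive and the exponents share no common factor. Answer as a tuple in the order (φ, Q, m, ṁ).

(3, 2, 2, 1)

M: e_1·(-1) + e_2·(0) + e_3·(1) + e_4·(1) = 0
L: e_1·(-2) + e_2·(3) + e_3·(0) + e_4·(0) = 0
T: e_1·(1) + e_2·(-1) + e_3·(0) + e_4·(-1) = 0
Solving this homogeneous linear system for the smallest-integer solution (first nonzero entry positive) gives (3, 2, 2, 1).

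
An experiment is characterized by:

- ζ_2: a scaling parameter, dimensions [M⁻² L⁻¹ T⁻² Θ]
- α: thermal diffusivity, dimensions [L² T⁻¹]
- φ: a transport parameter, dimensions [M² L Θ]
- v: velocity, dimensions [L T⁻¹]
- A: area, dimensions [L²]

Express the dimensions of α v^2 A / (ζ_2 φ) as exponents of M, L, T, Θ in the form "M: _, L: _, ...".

M: 0, L: 6, T: -1, Θ: -2

Collect each base-dimension exponent across the product:
  M: −(-2) + (0) − (2) + 2·(0) + (0) = 0
  L: −(-1) + (2) − (1) + 2·(1) + (2) = 6
  T: −(-2) + (-1) − (0) + 2·(-1) + (0) = -1
  Θ: −(1) + (0) − (1) + 2·(0) + (0) = -2
So the dimensions are [L⁶ T⁻¹ Θ⁻²].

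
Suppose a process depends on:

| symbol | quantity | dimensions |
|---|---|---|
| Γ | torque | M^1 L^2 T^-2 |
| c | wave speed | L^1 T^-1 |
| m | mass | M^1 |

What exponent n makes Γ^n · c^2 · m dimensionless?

-1

Balance the M exponent: (1)·n from Γ, plus 2·(0) + (1) = 1 from the rest, must sum to zero.
n + 1 = 0, so n = -1.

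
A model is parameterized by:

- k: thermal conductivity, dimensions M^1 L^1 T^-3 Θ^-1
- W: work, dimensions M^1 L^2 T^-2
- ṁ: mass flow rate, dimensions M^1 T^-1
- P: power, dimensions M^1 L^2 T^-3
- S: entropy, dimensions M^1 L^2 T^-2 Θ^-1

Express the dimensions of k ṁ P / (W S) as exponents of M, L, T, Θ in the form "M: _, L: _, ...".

M: 1, L: -1, T: -3, Θ: 0

Collect each base-dimension exponent across the product:
  M: (1) − (1) + (1) + (1) − (1) = 1
  L: (1) − (2) + (0) + (2) − (2) = -1
  T: (-3) − (-2) + (-1) + (-3) − (-2) = -3
  Θ: (-1) − (0) + (0) + (0) − (-1) = 0
So the dimensions are [M L⁻¹ T⁻³].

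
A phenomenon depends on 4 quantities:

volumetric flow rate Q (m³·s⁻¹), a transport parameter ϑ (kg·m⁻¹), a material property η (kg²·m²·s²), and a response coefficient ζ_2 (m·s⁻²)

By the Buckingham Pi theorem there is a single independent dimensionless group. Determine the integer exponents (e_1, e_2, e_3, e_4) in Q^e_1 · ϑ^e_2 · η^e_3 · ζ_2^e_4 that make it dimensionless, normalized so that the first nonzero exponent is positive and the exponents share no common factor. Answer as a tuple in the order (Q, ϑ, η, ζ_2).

(2, 2, -1, -2)

M: e_1·(0) + e_2·(1) + e_3·(2) + e_4·(0) = 0
L: e_1·(3) + e_2·(-1) + e_3·(2) + e_4·(1) = 0
T: e_1·(-1) + e_2·(0) + e_3·(2) + e_4·(-2) = 0
Solving this homogeneous linear system for the smallest-integer solution (first nonzero entry positive) gives (2, 2, -1, -2).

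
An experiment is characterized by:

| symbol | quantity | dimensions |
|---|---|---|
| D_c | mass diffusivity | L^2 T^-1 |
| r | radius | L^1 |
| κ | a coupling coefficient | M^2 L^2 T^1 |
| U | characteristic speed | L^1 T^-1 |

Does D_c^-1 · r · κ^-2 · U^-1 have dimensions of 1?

Sum the exponent of each base dimension across the product:
  M: −[D_c]_M + [r]_M − 2·[κ]_M − [U]_M = −(0) + (0) − 2·(2) − (0) = -4
  L: −[D_c]_L + [r]_L − 2·[κ]_L − [U]_L = −(2) + (1) − 2·(2) − (1) = -6
  T: −[D_c]_T + [r]_T − 2·[κ]_T − [U]_T = −(-1) + (0) − 2·(1) − (-1) = 0
Net dimensions [M⁻⁴ L⁻⁶] ≠ [1] — not dimensionless.

no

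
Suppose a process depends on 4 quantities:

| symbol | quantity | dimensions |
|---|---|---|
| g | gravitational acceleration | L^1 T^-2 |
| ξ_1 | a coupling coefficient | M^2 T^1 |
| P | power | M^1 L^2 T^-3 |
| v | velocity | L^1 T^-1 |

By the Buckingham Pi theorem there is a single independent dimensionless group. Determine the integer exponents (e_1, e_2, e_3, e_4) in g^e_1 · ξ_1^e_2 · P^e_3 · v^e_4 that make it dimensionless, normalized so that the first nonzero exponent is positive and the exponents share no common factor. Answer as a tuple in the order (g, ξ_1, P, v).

(3, 1, -2, 1)

M: e_1·(0) + e_2·(2) + e_3·(1) + e_4·(0) = 0
L: e_1·(1) + e_2·(0) + e_3·(2) + e_4·(1) = 0
T: e_1·(-2) + e_2·(1) + e_3·(-3) + e_4·(-1) = 0
Solving this homogeneous linear system for the smallest-integer solution (first nonzero entry positive) gives (3, 1, -2, 1).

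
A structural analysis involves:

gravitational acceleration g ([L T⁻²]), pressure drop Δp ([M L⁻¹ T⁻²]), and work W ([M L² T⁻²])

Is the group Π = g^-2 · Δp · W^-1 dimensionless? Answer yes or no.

Sum the exponent of each base dimension across the product:
  M: −2·[g]_M + [Δp]_M − [W]_M = −2·(0) + (1) − (1) = 0
  L: −2·[g]_L + [Δp]_L − [W]_L = −2·(1) + (-1) − (2) = -5
  T: −2·[g]_T + [Δp]_T − [W]_T = −2·(-2) + (-2) − (-2) = 4
Net dimensions [L⁻⁵ T⁴] ≠ [1] — not dimensionless.

no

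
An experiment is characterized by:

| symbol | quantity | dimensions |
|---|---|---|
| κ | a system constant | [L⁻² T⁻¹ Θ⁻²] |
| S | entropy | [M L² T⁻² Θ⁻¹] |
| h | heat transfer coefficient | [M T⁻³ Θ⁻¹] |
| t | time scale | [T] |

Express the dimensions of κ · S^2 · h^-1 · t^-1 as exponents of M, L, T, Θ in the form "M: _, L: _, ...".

Collect each base-dimension exponent across the product:
  M: (0) + 2·(1) − (1) − (0) = 1
  L: (-2) + 2·(2) − (0) − (0) = 2
  T: (-1) + 2·(-2) − (-3) − (1) = -3
  Θ: (-2) + 2·(-1) − (-1) − (0) = -3
So the dimensions are [M L² T⁻³ Θ⁻³].

M: 1, L: 2, T: -3, Θ: -3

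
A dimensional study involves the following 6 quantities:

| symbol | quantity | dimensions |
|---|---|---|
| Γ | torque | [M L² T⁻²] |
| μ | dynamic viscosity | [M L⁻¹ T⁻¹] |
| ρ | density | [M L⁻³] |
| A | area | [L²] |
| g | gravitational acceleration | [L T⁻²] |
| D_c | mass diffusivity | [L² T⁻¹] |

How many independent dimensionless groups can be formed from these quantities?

3

There are 6 variables and 3 base dimensions (M, L, T).
The dimension matrix has rank 3.
Independent dimensionless groups: 6 − 3 = 3.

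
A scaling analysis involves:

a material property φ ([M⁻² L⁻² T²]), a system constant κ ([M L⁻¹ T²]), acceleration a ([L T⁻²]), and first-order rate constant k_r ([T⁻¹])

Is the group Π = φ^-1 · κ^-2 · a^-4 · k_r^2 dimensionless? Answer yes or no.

Sum the exponent of each base dimension across the product:
  M: −[φ]_M − 2·[κ]_M − 4·[a]_M + 2·[k_r]_M = −(-2) − 2·(1) − 4·(0) + 2·(0) = 0
  L: −[φ]_L − 2·[κ]_L − 4·[a]_L + 2·[k_r]_L = −(-2) − 2·(-1) − 4·(1) + 2·(0) = 0
  T: −[φ]_T − 2·[κ]_T − 4·[a]_T + 2·[k_r]_T = −(2) − 2·(2) − 4·(-2) + 2·(-1) = 0
All base exponents vanish — dimensionless.

yes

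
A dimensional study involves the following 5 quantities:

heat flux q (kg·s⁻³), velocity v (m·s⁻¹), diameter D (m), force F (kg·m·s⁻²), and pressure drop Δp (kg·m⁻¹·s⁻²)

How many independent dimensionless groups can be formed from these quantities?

There are 5 variables and 3 base dimensions (M, L, T).
The dimension matrix has rank 3.
Independent dimensionless groups: 5 − 3 = 2.

2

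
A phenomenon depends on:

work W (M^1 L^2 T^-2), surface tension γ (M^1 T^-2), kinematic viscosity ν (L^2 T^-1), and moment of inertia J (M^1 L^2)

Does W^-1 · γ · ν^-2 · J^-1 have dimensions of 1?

Sum the exponent of each base dimension across the product:
  M: −[W]_M + [γ]_M − 2·[ν]_M − [J]_M = −(1) + (1) − 2·(0) − (1) = -1
  L: −[W]_L + [γ]_L − 2·[ν]_L − [J]_L = −(2) + (0) − 2·(2) − (2) = -8
  T: −[W]_T + [γ]_T − 2·[ν]_T − [J]_T = −(-2) + (-2) − 2·(-1) − (0) = 2
Net dimensions [M⁻¹ L⁻⁸ T²] ≠ [1] — not dimensionless.

no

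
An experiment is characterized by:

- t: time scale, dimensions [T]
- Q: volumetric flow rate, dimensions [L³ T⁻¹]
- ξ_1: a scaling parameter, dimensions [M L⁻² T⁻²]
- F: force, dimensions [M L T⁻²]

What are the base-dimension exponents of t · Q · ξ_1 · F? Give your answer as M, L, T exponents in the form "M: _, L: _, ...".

M: 2, L: 2, T: -4

Collect each base-dimension exponent across the product:
  M: (0) + (0) + (1) + (1) = 2
  L: (0) + (3) + (-2) + (1) = 2
  T: (1) + (-1) + (-2) + (-2) = -4
So the dimensions are [M² L² T⁻⁴].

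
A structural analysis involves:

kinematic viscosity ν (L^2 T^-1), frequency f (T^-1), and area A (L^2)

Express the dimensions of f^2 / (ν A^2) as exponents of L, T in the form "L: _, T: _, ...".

Collect each base-dimension exponent across the product:
  L: −(2) + 2·(0) − 2·(2) = -6
  T: −(-1) + 2·(-1) − 2·(0) = -1
So the dimensions are [L⁻⁶ T⁻¹].

L: -6, T: -1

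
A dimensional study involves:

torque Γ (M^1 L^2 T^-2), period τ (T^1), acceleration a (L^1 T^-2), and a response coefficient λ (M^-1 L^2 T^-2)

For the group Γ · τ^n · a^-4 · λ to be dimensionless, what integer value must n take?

Balance the T exponent: (1)·n from τ, plus (-2) − 4·(-2) + (-2) = 4 from the rest, must sum to zero.
n + 4 = 0, so n = -4.

-4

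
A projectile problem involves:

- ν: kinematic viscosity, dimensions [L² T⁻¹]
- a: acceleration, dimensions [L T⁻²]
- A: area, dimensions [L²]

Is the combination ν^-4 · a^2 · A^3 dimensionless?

yes

Sum the exponent of each base dimension across the product:
  M: −4·[ν]_M + 2·[a]_M + 3·[A]_M = −4·(0) + 2·(0) + 3·(0) = 0
  L: −4·[ν]_L + 2·[a]_L + 3·[A]_L = −4·(2) + 2·(1) + 3·(2) = 0
  T: −4·[ν]_T + 2·[a]_T + 3·[A]_T = −4·(-1) + 2·(-2) + 3·(0) = 0
All base exponents vanish — dimensionless.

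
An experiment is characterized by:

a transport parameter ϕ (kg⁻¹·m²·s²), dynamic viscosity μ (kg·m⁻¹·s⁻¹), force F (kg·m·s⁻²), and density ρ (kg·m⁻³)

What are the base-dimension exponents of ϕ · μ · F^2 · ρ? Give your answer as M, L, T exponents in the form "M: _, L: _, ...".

Collect each base-dimension exponent across the product:
  M: (-1) + (1) + 2·(1) + (1) = 3
  L: (2) + (-1) + 2·(1) + (-3) = 0
  T: (2) + (-1) + 2·(-2) + (0) = -3
So the dimensions are [M³ T⁻³].

M: 3, L: 0, T: -3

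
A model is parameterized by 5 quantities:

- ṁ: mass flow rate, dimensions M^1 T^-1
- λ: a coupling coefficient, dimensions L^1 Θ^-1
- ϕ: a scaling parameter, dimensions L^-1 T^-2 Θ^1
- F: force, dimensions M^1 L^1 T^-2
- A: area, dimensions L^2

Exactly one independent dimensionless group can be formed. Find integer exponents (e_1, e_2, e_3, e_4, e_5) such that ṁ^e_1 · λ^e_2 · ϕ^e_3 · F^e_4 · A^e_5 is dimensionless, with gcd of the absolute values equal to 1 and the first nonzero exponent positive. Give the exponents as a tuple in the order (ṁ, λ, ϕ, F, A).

M: e_1·(1) + e_2·(0) + e_3·(0) + e_4·(1) + e_5·(0) = 0
L: e_1·(0) + e_2·(1) + e_3·(-1) + e_4·(1) + e_5·(2) = 0
T: e_1·(-1) + e_2·(0) + e_3·(-2) + e_4·(-2) + e_5·(0) = 0
Θ: e_1·(0) + e_2·(-1) + e_3·(1) + e_4·(0) + e_5·(0) = 0
Solving this homogeneous linear system for the smallest-integer solution (first nonzero entry positive) gives (2, 1, 1, -2, 1).

(2, 1, 1, -2, 1)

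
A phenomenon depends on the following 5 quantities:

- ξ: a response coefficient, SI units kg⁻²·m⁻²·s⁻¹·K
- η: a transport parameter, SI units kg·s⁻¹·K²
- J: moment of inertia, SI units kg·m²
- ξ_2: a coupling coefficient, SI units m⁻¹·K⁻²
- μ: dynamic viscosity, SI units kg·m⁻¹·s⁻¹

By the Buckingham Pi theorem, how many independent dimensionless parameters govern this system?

There are 5 variables and 4 base dimensions (M, L, T, Θ).
The dimension matrix has rank 4.
Independent dimensionless groups: 5 − 4 = 1.

1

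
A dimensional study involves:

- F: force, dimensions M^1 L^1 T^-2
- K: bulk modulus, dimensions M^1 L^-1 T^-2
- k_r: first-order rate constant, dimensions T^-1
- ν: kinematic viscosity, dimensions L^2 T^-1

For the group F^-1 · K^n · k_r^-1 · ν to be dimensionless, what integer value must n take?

1

Balance the M exponent: (1)·n from K, plus −(1) − (0) + (0) = -1 from the rest, must sum to zero.
n − 1 = 0, so n = 1.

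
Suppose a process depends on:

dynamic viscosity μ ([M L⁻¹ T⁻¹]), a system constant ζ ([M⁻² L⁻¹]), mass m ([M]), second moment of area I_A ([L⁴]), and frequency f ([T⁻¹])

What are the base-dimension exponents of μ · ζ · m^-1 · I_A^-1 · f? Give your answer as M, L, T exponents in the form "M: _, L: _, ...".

M: -2, L: -6, T: -2

Collect each base-dimension exponent across the product:
  M: (1) + (-2) − (1) − (0) + (0) = -2
  L: (-1) + (-1) − (0) − (4) + (0) = -6
  T: (-1) + (0) − (0) − (0) + (-1) = -2
So the dimensions are [M⁻² L⁻⁶ T⁻²].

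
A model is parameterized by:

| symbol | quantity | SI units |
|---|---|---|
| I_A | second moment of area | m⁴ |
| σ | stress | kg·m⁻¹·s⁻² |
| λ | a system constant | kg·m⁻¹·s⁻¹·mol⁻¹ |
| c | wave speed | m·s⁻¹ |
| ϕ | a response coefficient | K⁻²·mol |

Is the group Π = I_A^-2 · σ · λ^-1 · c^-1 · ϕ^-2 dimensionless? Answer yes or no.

Sum the exponent of each base dimension across the product:
  M: −2·[I_A]_M + [σ]_M − [λ]_M − [c]_M − 2·[ϕ]_M = −2·(0) + (1) − (1) − (0) − 2·(0) = 0
  L: −2·[I_A]_L + [σ]_L − [λ]_L − [c]_L − 2·[ϕ]_L = −2·(4) + (-1) − (-1) − (1) − 2·(0) = -9
  T: −2·[I_A]_T + [σ]_T − [λ]_T − [c]_T − 2·[ϕ]_T = −2·(0) + (-2) − (-1) − (-1) − 2·(0) = 0
  Θ: −2·[I_A]_Θ + [σ]_Θ − [λ]_Θ − [c]_Θ − 2·[ϕ]_Θ = −2·(0) + (0) − (0) − (0) − 2·(-2) = 4
  N: −2·[I_A]_N + [σ]_N − [λ]_N − [c]_N − 2·[ϕ]_N = −2·(0) + (0) − (-1) − (0) − 2·(1) = -1
Net dimensions [L⁻⁹ Θ⁴ N⁻¹] ≠ [1] — not dimensionless.

no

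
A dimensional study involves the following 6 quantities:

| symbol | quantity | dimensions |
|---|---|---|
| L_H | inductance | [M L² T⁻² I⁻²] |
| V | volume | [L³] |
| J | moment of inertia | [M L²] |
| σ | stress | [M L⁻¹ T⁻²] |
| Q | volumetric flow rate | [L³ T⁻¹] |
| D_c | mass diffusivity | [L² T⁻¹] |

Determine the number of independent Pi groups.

There are 6 variables and 4 base dimensions (M, L, T, I).
The dimension matrix has rank 4.
Independent dimensionless groups: 6 − 4 = 2.

2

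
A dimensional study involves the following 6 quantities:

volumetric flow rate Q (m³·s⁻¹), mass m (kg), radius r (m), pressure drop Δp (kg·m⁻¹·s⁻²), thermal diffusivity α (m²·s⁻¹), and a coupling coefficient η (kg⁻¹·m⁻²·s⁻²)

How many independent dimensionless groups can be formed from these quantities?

There are 6 variables and 3 base dimensions (M, L, T).
The dimension matrix has rank 3.
Independent dimensionless groups: 6 − 3 = 3.

3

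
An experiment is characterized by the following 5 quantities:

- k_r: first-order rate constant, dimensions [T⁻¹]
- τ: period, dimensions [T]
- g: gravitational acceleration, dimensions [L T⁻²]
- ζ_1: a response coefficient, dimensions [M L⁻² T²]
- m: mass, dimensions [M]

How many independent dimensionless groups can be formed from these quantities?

There are 5 variables and 3 base dimensions (M, L, T).
The dimension matrix has rank 3.
Independent dimensionless groups: 5 − 3 = 2.

2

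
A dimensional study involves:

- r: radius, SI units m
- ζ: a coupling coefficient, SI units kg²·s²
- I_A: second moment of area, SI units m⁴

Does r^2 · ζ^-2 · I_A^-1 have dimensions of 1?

no

Sum the exponent of each base dimension across the product:
  M: 2·[r]_M − 2·[ζ]_M − [I_A]_M = 2·(0) − 2·(2) − (0) = -4
  L: 2·[r]_L − 2·[ζ]_L − [I_A]_L = 2·(1) − 2·(0) − (4) = -2
  T: 2·[r]_T − 2·[ζ]_T − [I_A]_T = 2·(0) − 2·(2) − (0) = -4
Net dimensions [M⁻⁴ L⁻² T⁻⁴] ≠ [1] — not dimensionless.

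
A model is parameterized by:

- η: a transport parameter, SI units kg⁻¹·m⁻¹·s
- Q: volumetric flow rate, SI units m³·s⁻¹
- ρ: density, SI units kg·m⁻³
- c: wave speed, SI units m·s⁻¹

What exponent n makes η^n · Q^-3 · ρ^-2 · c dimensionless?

Balance the M exponent: (-1)·n from η, plus −3·(0) − 2·(1) + (0) = -2 from the rest, must sum to zero.
−n − 2 = 0, so n = -2.

-2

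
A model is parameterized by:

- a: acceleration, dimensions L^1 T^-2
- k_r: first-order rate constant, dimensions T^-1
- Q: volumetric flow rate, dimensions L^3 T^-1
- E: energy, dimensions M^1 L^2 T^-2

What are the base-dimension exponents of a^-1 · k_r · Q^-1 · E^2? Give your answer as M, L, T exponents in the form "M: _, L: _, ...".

M: 2, L: 0, T: -2

Collect each base-dimension exponent across the product:
  M: −(0) + (0) − (0) + 2·(1) = 2
  L: −(1) + (0) − (3) + 2·(2) = 0
  T: −(-2) + (-1) − (-1) + 2·(-2) = -2
So the dimensions are [M² T⁻²].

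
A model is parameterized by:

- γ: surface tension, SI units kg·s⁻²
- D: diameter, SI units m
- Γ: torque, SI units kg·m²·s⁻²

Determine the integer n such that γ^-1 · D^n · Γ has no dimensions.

Balance the L exponent: (1)·n from D, plus −(0) + (2) = 2 from the rest, must sum to zero.
n + 2 = 0, so n = -2.

-2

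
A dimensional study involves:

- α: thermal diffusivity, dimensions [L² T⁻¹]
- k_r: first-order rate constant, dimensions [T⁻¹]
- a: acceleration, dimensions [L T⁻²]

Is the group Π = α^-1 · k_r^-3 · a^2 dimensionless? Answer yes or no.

yes

Sum the exponent of each base dimension across the product:
  L: −[α]_L − 3·[k_r]_L + 2·[a]_L = −(2) − 3·(0) + 2·(1) = 0
  T: −[α]_T − 3·[k_r]_T + 2·[a]_T = −(-1) − 3·(-1) + 2·(-2) = 0
All base exponents vanish — dimensionless.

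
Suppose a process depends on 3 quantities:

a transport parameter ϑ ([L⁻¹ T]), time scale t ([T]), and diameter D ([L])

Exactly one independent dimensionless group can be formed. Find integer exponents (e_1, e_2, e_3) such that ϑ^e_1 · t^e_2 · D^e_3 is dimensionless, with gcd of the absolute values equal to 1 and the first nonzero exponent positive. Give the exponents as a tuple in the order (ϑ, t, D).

(1, -1, 1)

L: e_1·(-1) + e_2·(0) + e_3·(1) = 0
T: e_1·(1) + e_2·(1) + e_3·(0) = 0
Solving this homogeneous linear system for the smallest-integer solution (first nonzero entry positive) gives (1, -1, 1).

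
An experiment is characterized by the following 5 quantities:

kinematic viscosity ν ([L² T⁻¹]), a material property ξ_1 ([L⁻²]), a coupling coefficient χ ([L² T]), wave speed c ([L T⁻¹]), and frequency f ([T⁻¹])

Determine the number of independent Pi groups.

There are 5 variables and 2 base dimensions (L, T).
The dimension matrix has rank 2.
Independent dimensionless groups: 5 − 2 = 3.

3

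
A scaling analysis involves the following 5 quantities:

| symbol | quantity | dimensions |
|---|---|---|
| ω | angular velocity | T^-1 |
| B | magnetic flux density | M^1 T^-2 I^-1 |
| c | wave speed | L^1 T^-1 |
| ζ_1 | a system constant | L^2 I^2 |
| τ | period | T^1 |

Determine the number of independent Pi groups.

1

There are 5 variables and 4 base dimensions (M, L, T, I).
The dimension matrix has rank 4.
Independent dimensionless groups: 5 − 4 = 1.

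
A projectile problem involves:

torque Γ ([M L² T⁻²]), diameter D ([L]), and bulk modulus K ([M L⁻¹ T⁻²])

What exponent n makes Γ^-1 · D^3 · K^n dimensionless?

1

Balance the M exponent: (1)·n from K, plus −(1) + 3·(0) = -1 from the rest, must sum to zero.
n − 1 = 0, so n = 1.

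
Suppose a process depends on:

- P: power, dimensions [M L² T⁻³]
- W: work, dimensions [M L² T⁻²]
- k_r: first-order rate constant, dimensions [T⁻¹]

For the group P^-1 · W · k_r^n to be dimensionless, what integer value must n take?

Balance the T exponent: (-1)·n from k_r, plus −(-3) + (-2) = 1 from the rest, must sum to zero.
−n + 1 = 0, so n = 1.

1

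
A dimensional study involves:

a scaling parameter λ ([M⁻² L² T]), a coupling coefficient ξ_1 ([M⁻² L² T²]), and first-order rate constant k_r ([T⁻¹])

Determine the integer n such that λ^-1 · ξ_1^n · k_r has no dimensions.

1

Balance the M exponent: (-2)·n from ξ_1, plus −(-2) + (0) = 2 from the rest, must sum to zero.
-2n + 2 = 0, so n = 1.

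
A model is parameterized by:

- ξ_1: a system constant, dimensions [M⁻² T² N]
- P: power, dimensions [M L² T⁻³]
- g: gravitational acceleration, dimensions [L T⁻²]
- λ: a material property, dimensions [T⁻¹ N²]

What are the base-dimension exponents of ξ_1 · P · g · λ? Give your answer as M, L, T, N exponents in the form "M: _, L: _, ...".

M: -1, L: 3, T: -4, N: 3

Collect each base-dimension exponent across the product:
  M: (-2) + (1) + (0) + (0) = -1
  L: (0) + (2) + (1) + (0) = 3
  T: (2) + (-3) + (-2) + (-1) = -4
  N: (1) + (0) + (0) + (2) = 3
So the dimensions are [M⁻¹ L³ T⁻⁴ N³].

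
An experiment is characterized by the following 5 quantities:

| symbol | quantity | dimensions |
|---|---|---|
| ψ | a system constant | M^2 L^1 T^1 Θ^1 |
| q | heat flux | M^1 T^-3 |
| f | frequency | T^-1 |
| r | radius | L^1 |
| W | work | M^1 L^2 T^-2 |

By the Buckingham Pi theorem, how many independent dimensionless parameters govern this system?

1

There are 5 variables and 4 base dimensions (M, L, T, Θ).
The dimension matrix has rank 4.
Independent dimensionless groups: 5 − 4 = 1.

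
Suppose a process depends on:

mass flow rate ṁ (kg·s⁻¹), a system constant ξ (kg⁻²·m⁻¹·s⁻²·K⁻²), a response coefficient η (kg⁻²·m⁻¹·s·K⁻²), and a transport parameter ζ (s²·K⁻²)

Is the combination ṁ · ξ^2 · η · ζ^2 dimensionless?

no

Sum the exponent of each base dimension across the product:
  M: [ṁ]_M + 2·[ξ]_M + [η]_M + 2·[ζ]_M = (1) + 2·(-2) + (-2) + 2·(0) = -5
  L: [ṁ]_L + 2·[ξ]_L + [η]_L + 2·[ζ]_L = (0) + 2·(-1) + (-1) + 2·(0) = -3
  T: [ṁ]_T + 2·[ξ]_T + [η]_T + 2·[ζ]_T = (-1) + 2·(-2) + (1) + 2·(2) = 0
  Θ: [ṁ]_Θ + 2·[ξ]_Θ + [η]_Θ + 2·[ζ]_Θ = (0) + 2·(-2) + (-2) + 2·(-2) = -10
Net dimensions [M⁻⁵ L⁻³ Θ⁻¹⁰] ≠ [1] — not dimensionless.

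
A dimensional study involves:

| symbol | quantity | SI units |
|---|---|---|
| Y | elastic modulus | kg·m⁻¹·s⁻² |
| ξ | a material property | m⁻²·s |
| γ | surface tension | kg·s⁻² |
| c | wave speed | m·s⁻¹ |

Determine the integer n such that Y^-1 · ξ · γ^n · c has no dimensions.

Balance the M exponent: (1)·n from γ, plus −(1) + (0) + (0) = -1 from the rest, must sum to zero.
n − 1 = 0, so n = 1.

1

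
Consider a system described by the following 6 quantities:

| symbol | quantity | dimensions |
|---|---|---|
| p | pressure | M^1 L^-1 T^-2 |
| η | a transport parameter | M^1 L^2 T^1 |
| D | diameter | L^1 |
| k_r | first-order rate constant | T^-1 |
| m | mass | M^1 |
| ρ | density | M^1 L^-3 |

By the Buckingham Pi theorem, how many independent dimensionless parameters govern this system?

There are 6 variables and 3 base dimensions (M, L, T).
The dimension matrix has rank 3.
Independent dimensionless groups: 6 − 3 = 3.

3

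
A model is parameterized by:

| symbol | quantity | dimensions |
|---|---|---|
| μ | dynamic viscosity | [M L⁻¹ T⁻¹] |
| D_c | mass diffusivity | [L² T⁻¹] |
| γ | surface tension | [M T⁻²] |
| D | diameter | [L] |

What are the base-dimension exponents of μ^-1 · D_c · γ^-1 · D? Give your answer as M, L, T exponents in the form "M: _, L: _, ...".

Collect each base-dimension exponent across the product:
  M: −(1) + (0) − (1) + (0) = -2
  L: −(-1) + (2) − (0) + (1) = 4
  T: −(-1) + (-1) − (-2) + (0) = 2
So the dimensions are [M⁻² L⁴ T²].

M: -2, L: 4, T: 2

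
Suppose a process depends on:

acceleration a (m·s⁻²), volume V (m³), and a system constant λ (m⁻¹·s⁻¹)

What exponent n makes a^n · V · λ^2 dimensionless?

Balance the L exponent: (1)·n from a, plus (3) + 2·(-1) = 1 from the rest, must sum to zero.
n + 1 = 0, so n = -1.

-1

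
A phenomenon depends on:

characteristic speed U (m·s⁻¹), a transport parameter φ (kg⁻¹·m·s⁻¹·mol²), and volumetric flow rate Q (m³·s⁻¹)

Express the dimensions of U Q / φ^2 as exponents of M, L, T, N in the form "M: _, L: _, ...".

M: 2, L: 2, T: 0, N: -4

Collect each base-dimension exponent across the product:
  M: (0) − 2·(-1) + (0) = 2
  L: (1) − 2·(1) + (3) = 2
  T: (-1) − 2·(-1) + (-1) = 0
  N: (0) − 2·(2) + (0) = -4
So the dimensions are [M² L² N⁻⁴].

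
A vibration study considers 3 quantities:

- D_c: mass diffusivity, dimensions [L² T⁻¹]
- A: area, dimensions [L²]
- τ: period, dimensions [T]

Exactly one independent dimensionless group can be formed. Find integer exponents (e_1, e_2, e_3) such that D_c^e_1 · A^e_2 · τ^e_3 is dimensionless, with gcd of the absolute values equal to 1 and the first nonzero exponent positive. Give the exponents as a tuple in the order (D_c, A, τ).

L: e_1·(2) + e_2·(2) + e_3·(0) = 0
T: e_1·(-1) + e_2·(0) + e_3·(1) = 0
Solving this homogeneous linear system for the smallest-integer solution (first nonzero entry positive) gives (1, -1, 1).

(1, -1, 1)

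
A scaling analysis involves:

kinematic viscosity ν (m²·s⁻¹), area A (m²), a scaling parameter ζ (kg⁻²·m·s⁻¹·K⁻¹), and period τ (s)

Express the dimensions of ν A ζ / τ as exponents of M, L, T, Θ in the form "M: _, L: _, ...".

Collect each base-dimension exponent across the product:
  M: (0) + (0) + (-2) − (0) = -2
  L: (2) + (2) + (1) − (0) = 5
  T: (-1) + (0) + (-1) − (1) = -3
  Θ: (0) + (0) + (-1) − (0) = -1
So the dimensions are [M⁻² L⁵ T⁻³ Θ⁻¹].

M: -2, L: 5, T: -3, Θ: -1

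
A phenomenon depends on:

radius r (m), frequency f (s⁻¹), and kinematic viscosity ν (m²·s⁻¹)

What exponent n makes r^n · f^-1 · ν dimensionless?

-2

Balance the L exponent: (1)·n from r, plus −(0) + (2) = 2 from the rest, must sum to zero.
n + 2 = 0, so n = -2.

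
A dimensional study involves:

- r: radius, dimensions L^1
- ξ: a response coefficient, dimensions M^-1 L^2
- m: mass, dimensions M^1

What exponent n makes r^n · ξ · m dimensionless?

Balance the L exponent: (1)·n from r, plus (2) + (0) = 2 from the rest, must sum to zero.
n + 2 = 0, so n = -2.

-2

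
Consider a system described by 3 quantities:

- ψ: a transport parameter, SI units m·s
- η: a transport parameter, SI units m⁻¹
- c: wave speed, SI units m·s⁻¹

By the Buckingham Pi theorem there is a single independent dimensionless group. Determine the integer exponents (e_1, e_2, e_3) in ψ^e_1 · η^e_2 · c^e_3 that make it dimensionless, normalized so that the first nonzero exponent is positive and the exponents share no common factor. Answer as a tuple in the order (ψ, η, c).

(1, 2, 1)

L: e_1·(1) + e_2·(-1) + e_3·(1) = 0
T: e_1·(1) + e_2·(0) + e_3·(-1) = 0
Solving this homogeneous linear system for the smallest-integer solution (first nonzero entry positive) gives (1, 2, 1).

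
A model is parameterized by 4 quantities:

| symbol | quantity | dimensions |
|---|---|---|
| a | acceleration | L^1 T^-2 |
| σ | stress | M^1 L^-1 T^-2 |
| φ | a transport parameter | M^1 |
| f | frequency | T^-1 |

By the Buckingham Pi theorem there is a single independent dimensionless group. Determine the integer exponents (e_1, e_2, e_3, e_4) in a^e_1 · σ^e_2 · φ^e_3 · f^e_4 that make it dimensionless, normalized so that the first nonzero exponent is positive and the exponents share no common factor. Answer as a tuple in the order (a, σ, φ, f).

M: e_1·(0) + e_2·(1) + e_3·(1) + e_4·(0) = 0
L: e_1·(1) + e_2·(-1) + e_3·(0) + e_4·(0) = 0
T: e_1·(-2) + e_2·(-2) + e_3·(0) + e_4·(-1) = 0
Solving this homogeneous linear system for the smallest-integer solution (first nonzero entry positive) gives (1, 1, -1, -4).

(1, 1, -1, -4)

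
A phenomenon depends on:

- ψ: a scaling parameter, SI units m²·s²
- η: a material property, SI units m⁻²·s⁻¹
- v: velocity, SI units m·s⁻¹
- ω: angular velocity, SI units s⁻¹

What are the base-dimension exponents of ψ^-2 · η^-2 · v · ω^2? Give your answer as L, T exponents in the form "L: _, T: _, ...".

L: 1, T: -5

Collect each base-dimension exponent across the product:
  L: −2·(2) − 2·(-2) + (1) + 2·(0) = 1
  T: −2·(2) − 2·(-1) + (-1) + 2·(-1) = -5
So the dimensions are [L T⁻⁵].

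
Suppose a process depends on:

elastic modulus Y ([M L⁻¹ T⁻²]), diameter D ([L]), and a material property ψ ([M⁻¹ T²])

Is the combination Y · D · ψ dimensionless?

Sum the exponent of each base dimension across the product:
  M: [Y]_M + [D]_M + [ψ]_M = (1) + (0) + (-1) = 0
  L: [Y]_L + [D]_L + [ψ]_L = (-1) + (1) + (0) = 0
  T: [Y]_T + [D]_T + [ψ]_T = (-2) + (0) + (2) = 0
  Θ: [Y]_Θ + [D]_Θ + [ψ]_Θ = (0) + (0) + (0) = 0
All base exponents vanish — dimensionless.

yes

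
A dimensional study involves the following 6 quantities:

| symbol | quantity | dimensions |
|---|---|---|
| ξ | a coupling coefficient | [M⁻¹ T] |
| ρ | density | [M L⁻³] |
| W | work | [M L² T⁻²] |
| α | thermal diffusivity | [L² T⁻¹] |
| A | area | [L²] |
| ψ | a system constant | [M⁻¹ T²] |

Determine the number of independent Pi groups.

3

There are 6 variables and 3 base dimensions (M, L, T).
The dimension matrix has rank 3.
Independent dimensionless groups: 6 − 3 = 3.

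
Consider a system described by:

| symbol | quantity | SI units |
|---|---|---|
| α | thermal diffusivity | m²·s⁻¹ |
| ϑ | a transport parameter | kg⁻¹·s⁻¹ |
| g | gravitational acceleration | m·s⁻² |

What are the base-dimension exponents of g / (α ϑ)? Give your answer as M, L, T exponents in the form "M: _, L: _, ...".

Collect each base-dimension exponent across the product:
  M: −(0) − (-1) + (0) = 1
  L: −(2) − (0) + (1) = -1
  T: −(-1) − (-1) + (-2) = 0
So the dimensions are [M L⁻¹].

M: 1, L: -1, T: 0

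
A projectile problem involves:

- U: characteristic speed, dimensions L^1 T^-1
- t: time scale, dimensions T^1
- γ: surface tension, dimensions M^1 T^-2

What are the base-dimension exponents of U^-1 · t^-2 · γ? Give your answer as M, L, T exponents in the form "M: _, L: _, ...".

Collect each base-dimension exponent across the product:
  M: −(0) − 2·(0) + (1) = 1
  L: −(1) − 2·(0) + (0) = -1
  T: −(-1) − 2·(1) + (-2) = -3
So the dimensions are [M L⁻¹ T⁻³].

M: 1, L: -1, T: -3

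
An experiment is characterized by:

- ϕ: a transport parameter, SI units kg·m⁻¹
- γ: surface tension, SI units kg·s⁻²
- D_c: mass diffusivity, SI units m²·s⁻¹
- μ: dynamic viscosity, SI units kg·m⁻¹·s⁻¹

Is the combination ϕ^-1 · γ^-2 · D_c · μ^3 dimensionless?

Sum the exponent of each base dimension across the product:
  M: −[ϕ]_M − 2·[γ]_M + [D_c]_M + 3·[μ]_M = −(1) − 2·(1) + (0) + 3·(1) = 0
  L: −[ϕ]_L − 2·[γ]_L + [D_c]_L + 3·[μ]_L = −(-1) − 2·(0) + (2) + 3·(-1) = 0
  T: −[ϕ]_T − 2·[γ]_T + [D_c]_T + 3·[μ]_T = −(0) − 2·(-2) + (-1) + 3·(-1) = 0
All base exponents vanish — dimensionless.

yes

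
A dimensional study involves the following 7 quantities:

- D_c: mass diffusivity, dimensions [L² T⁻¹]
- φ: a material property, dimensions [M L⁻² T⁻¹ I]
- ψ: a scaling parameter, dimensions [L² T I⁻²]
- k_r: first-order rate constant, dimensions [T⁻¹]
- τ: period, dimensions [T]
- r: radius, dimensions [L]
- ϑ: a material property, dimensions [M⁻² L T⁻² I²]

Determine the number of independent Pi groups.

There are 7 variables and 4 base dimensions (M, L, T, I).
The dimension matrix has rank 4.
Independent dimensionless groups: 7 − 4 = 3.

3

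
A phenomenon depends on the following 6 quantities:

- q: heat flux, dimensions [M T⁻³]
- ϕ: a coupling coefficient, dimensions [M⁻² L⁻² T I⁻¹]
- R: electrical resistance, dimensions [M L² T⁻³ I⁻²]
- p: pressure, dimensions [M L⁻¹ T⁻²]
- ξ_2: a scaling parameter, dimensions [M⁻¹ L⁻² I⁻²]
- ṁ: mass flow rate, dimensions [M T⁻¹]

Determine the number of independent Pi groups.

2

There are 6 variables and 4 base dimensions (M, L, T, I).
The dimension matrix has rank 4.
Independent dimensionless groups: 6 − 4 = 2.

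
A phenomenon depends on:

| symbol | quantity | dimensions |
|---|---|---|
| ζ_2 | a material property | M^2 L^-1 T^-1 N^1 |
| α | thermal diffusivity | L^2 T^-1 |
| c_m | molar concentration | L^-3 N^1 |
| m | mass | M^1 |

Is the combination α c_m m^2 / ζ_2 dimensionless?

Sum the exponent of each base dimension across the product:
  M: −[ζ_2]_M + [α]_M + [c_m]_M + 2·[m]_M = −(2) + (0) + (0) + 2·(1) = 0
  L: −[ζ_2]_L + [α]_L + [c_m]_L + 2·[m]_L = −(-1) + (2) + (-3) + 2·(0) = 0
  T: −[ζ_2]_T + [α]_T + [c_m]_T + 2·[m]_T = −(-1) + (-1) + (0) + 2·(0) = 0
  N: −[ζ_2]_N + [α]_N + [c_m]_N + 2·[m]_N = −(1) + (0) + (1) + 2·(0) = 0
All base exponents vanish — dimensionless.

yes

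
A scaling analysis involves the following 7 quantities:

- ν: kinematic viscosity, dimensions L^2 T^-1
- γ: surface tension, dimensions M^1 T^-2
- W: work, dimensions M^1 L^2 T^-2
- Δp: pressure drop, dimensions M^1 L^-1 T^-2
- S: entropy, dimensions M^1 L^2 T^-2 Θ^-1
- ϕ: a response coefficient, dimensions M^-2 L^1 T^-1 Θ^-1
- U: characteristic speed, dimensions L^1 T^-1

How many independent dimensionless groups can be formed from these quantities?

3

There are 7 variables and 4 base dimensions (M, L, T, Θ).
The dimension matrix has rank 4.
Independent dimensionless groups: 7 − 4 = 3.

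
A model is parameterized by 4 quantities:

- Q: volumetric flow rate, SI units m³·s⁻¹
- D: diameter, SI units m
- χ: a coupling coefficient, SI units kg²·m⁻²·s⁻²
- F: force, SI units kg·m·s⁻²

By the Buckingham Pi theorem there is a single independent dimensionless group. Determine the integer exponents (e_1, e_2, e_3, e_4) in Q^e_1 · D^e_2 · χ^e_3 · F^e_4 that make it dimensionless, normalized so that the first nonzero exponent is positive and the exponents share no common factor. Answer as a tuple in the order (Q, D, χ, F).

M: e_1·(0) + e_2·(0) + e_3·(2) + e_4·(1) = 0
L: e_1·(3) + e_2·(1) + e_3·(-2) + e_4·(1) = 0
T: e_1·(-1) + e_2·(0) + e_3·(-2) + e_4·(-2) = 0
Solving this homogeneous linear system for the smallest-integer solution (first nonzero entry positive) gives (2, -2, 1, -2).

(2, -2, 1, -2)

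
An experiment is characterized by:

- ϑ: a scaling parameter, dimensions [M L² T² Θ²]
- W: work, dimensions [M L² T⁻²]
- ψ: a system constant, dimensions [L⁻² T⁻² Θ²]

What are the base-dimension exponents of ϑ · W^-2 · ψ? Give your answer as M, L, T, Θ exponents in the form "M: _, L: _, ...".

M: -1, L: -4, T: 4, Θ: 4

Collect each base-dimension exponent across the product:
  M: (1) − 2·(1) + (0) = -1
  L: (2) − 2·(2) + (-2) = -4
  T: (2) − 2·(-2) + (-2) = 4
  Θ: (2) − 2·(0) + (2) = 4
So the dimensions are [M⁻¹ L⁻⁴ T⁴ Θ⁴].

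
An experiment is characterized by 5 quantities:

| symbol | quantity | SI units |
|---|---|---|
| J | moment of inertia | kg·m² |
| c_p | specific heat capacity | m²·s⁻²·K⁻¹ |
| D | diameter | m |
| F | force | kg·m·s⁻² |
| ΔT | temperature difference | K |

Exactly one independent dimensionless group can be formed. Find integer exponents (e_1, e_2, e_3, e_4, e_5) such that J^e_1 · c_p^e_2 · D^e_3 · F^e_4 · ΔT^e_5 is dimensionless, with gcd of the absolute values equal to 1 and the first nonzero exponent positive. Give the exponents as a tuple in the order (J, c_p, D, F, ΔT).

(1, 1, -3, -1, 1)

M: e_1·(1) + e_2·(0) + e_3·(0) + e_4·(1) + e_5·(0) = 0
L: e_1·(2) + e_2·(2) + e_3·(1) + e_4·(1) + e_5·(0) = 0
T: e_1·(0) + e_2·(-2) + e_3·(0) + e_4·(-2) + e_5·(0) = 0
Θ: e_1·(0) + e_2·(-1) + e_3·(0) + e_4·(0) + e_5·(1) = 0
Solving this homogeneous linear system for the smallest-integer solution (first nonzero entry positive) gives (1, 1, -3, -1, 1).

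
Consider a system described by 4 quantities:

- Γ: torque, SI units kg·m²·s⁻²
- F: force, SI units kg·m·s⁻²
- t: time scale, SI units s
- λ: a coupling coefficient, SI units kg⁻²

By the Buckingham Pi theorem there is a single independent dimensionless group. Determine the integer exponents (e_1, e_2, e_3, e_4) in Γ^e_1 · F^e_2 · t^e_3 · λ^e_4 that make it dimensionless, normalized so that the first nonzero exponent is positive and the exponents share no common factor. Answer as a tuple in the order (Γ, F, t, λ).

(2, -4, -4, -1)

M: e_1·(1) + e_2·(1) + e_3·(0) + e_4·(-2) = 0
L: e_1·(2) + e_2·(1) + e_3·(0) + e_4·(0) = 0
T: e_1·(-2) + e_2·(-2) + e_3·(1) + e_4·(0) = 0
Solving this homogeneous linear system for the smallest-integer solution (first nonzero entry positive) gives (2, -4, -4, -1).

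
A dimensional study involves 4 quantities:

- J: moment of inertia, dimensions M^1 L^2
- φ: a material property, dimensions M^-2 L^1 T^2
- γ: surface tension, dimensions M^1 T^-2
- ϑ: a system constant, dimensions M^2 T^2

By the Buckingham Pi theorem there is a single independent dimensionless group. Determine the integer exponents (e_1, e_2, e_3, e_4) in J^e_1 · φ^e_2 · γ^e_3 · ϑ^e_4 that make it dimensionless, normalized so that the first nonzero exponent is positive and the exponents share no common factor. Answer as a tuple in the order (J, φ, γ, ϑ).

M: e_1·(1) + e_2·(-2) + e_3·(1) + e_4·(2) = 0
L: e_1·(2) + e_2·(1) + e_3·(0) + e_4·(0) = 0
T: e_1·(0) + e_2·(2) + e_3·(-2) + e_4·(2) = 0
Solving this homogeneous linear system for the smallest-integer solution (first nonzero entry positive) gives (1, -2, -3, -1).

(1, -2, -3, -1)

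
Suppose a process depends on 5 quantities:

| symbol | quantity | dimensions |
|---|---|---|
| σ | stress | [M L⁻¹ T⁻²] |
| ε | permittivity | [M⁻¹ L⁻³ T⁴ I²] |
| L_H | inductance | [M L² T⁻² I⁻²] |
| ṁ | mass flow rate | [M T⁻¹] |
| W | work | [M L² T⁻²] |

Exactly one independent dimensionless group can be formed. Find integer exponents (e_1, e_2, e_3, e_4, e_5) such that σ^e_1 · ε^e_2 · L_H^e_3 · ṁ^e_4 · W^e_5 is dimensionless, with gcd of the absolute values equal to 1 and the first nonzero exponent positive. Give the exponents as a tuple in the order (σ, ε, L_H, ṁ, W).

M: e_1·(1) + e_2·(-1) + e_3·(1) + e_4·(1) + e_5·(1) = 0
L: e_1·(-1) + e_2·(-3) + e_3·(2) + e_4·(0) + e_5·(2) = 0
T: e_1·(-2) + e_2·(4) + e_3·(-2) + e_4·(-1) + e_5·(-2) = 0
I: e_1·(0) + e_2·(2) + e_3·(-2) + e_4·(0) + e_5·(0) = 0
Solving this homogeneous linear system for the smallest-integer solution (first nonzero entry positive) gives (1, 1, 1, -2, 1).

(1, 1, 1, -2, 1)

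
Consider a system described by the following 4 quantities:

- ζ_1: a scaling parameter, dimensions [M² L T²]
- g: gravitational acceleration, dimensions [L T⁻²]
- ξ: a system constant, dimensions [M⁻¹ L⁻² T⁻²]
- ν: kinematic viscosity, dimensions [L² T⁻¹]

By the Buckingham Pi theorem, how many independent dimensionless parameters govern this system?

1

There are 4 variables and 3 base dimensions (M, L, T).
The dimension matrix has rank 3.
Independent dimensionless groups: 4 − 3 = 1.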